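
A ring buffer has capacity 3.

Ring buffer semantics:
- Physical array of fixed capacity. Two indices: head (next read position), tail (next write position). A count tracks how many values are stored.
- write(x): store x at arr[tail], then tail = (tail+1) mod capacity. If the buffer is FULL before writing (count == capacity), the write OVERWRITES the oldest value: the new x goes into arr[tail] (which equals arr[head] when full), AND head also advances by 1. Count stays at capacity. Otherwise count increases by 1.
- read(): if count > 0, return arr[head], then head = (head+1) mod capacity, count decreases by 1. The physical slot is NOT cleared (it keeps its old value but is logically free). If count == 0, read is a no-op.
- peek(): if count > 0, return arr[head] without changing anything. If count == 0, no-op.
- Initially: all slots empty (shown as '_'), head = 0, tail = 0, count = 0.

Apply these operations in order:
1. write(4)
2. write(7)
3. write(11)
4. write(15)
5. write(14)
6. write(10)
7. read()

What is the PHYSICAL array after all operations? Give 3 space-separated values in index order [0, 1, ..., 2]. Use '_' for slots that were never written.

After op 1 (write(4)): arr=[4 _ _] head=0 tail=1 count=1
After op 2 (write(7)): arr=[4 7 _] head=0 tail=2 count=2
After op 3 (write(11)): arr=[4 7 11] head=0 tail=0 count=3
After op 4 (write(15)): arr=[15 7 11] head=1 tail=1 count=3
After op 5 (write(14)): arr=[15 14 11] head=2 tail=2 count=3
After op 6 (write(10)): arr=[15 14 10] head=0 tail=0 count=3
After op 7 (read()): arr=[15 14 10] head=1 tail=0 count=2

Answer: 15 14 10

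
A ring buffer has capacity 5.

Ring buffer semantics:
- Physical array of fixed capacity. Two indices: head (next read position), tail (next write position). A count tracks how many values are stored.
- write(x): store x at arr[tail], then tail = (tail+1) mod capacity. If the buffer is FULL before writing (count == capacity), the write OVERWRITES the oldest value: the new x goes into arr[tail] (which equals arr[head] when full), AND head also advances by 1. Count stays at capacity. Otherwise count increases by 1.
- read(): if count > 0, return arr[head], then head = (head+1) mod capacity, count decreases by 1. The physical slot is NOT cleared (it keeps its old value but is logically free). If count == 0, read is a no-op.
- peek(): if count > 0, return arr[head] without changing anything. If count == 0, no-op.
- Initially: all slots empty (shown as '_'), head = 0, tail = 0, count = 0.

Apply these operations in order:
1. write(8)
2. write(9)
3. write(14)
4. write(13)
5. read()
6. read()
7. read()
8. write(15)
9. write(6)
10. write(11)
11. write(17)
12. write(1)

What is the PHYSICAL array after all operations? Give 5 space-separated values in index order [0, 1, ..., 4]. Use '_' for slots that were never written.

After op 1 (write(8)): arr=[8 _ _ _ _] head=0 tail=1 count=1
After op 2 (write(9)): arr=[8 9 _ _ _] head=0 tail=2 count=2
After op 3 (write(14)): arr=[8 9 14 _ _] head=0 tail=3 count=3
After op 4 (write(13)): arr=[8 9 14 13 _] head=0 tail=4 count=4
After op 5 (read()): arr=[8 9 14 13 _] head=1 tail=4 count=3
After op 6 (read()): arr=[8 9 14 13 _] head=2 tail=4 count=2
After op 7 (read()): arr=[8 9 14 13 _] head=3 tail=4 count=1
After op 8 (write(15)): arr=[8 9 14 13 15] head=3 tail=0 count=2
After op 9 (write(6)): arr=[6 9 14 13 15] head=3 tail=1 count=3
After op 10 (write(11)): arr=[6 11 14 13 15] head=3 tail=2 count=4
After op 11 (write(17)): arr=[6 11 17 13 15] head=3 tail=3 count=5
After op 12 (write(1)): arr=[6 11 17 1 15] head=4 tail=4 count=5

Answer: 6 11 17 1 15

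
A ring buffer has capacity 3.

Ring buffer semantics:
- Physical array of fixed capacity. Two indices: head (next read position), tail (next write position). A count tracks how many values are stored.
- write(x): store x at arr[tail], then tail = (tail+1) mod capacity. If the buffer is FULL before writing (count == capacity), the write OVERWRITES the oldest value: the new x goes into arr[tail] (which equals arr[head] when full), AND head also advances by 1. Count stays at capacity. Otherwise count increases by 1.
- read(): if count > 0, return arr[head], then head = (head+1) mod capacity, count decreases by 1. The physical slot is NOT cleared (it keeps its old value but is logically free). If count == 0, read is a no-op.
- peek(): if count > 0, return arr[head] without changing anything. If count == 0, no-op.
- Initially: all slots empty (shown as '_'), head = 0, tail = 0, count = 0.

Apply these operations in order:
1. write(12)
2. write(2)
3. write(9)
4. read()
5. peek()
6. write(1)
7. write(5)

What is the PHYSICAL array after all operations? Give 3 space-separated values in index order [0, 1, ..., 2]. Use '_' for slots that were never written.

Answer: 1 5 9

Derivation:
After op 1 (write(12)): arr=[12 _ _] head=0 tail=1 count=1
After op 2 (write(2)): arr=[12 2 _] head=0 tail=2 count=2
After op 3 (write(9)): arr=[12 2 9] head=0 tail=0 count=3
After op 4 (read()): arr=[12 2 9] head=1 tail=0 count=2
After op 5 (peek()): arr=[12 2 9] head=1 tail=0 count=2
After op 6 (write(1)): arr=[1 2 9] head=1 tail=1 count=3
After op 7 (write(5)): arr=[1 5 9] head=2 tail=2 count=3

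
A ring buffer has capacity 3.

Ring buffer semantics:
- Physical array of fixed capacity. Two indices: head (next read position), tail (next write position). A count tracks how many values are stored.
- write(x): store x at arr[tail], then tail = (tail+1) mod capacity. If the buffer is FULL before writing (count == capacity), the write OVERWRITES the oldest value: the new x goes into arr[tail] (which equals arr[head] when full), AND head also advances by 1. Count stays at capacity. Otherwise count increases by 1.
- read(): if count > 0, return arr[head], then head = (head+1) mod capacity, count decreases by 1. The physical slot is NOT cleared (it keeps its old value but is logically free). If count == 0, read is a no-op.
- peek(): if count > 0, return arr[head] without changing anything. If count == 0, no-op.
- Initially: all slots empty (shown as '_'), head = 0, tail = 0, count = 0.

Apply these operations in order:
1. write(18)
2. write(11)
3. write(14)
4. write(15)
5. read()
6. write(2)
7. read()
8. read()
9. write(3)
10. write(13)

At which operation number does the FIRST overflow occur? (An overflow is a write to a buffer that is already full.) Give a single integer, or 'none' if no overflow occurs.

Answer: 4

Derivation:
After op 1 (write(18)): arr=[18 _ _] head=0 tail=1 count=1
After op 2 (write(11)): arr=[18 11 _] head=0 tail=2 count=2
After op 3 (write(14)): arr=[18 11 14] head=0 tail=0 count=3
After op 4 (write(15)): arr=[15 11 14] head=1 tail=1 count=3
After op 5 (read()): arr=[15 11 14] head=2 tail=1 count=2
After op 6 (write(2)): arr=[15 2 14] head=2 tail=2 count=3
After op 7 (read()): arr=[15 2 14] head=0 tail=2 count=2
After op 8 (read()): arr=[15 2 14] head=1 tail=2 count=1
After op 9 (write(3)): arr=[15 2 3] head=1 tail=0 count=2
After op 10 (write(13)): arr=[13 2 3] head=1 tail=1 count=3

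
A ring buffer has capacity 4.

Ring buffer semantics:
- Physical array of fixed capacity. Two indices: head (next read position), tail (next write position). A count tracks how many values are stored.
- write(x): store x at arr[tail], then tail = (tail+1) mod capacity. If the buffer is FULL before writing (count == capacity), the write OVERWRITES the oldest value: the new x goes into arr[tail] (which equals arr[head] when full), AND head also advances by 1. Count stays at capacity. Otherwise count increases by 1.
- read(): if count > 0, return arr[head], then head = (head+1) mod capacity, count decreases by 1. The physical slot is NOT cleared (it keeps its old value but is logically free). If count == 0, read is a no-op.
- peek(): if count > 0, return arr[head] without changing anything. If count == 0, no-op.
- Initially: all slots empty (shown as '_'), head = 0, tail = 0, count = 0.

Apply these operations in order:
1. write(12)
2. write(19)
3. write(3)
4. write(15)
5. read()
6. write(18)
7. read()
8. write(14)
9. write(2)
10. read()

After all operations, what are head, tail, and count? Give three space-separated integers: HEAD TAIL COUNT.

Answer: 0 3 3

Derivation:
After op 1 (write(12)): arr=[12 _ _ _] head=0 tail=1 count=1
After op 2 (write(19)): arr=[12 19 _ _] head=0 tail=2 count=2
After op 3 (write(3)): arr=[12 19 3 _] head=0 tail=3 count=3
After op 4 (write(15)): arr=[12 19 3 15] head=0 tail=0 count=4
After op 5 (read()): arr=[12 19 3 15] head=1 tail=0 count=3
After op 6 (write(18)): arr=[18 19 3 15] head=1 tail=1 count=4
After op 7 (read()): arr=[18 19 3 15] head=2 tail=1 count=3
After op 8 (write(14)): arr=[18 14 3 15] head=2 tail=2 count=4
After op 9 (write(2)): arr=[18 14 2 15] head=3 tail=3 count=4
After op 10 (read()): arr=[18 14 2 15] head=0 tail=3 count=3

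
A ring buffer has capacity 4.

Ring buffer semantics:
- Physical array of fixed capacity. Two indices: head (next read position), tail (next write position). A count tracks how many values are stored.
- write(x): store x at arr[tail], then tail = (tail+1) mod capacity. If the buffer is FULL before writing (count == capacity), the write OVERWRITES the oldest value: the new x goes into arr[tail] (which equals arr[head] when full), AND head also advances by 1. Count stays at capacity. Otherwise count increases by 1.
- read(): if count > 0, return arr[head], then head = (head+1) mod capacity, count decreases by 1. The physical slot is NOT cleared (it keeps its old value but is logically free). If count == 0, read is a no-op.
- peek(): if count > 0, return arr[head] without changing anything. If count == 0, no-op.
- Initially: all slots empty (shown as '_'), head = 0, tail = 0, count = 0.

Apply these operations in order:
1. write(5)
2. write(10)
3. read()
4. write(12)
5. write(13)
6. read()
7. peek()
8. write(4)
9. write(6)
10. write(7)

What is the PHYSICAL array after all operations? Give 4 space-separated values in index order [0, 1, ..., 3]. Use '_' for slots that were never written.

After op 1 (write(5)): arr=[5 _ _ _] head=0 tail=1 count=1
After op 2 (write(10)): arr=[5 10 _ _] head=0 tail=2 count=2
After op 3 (read()): arr=[5 10 _ _] head=1 tail=2 count=1
After op 4 (write(12)): arr=[5 10 12 _] head=1 tail=3 count=2
After op 5 (write(13)): arr=[5 10 12 13] head=1 tail=0 count=3
After op 6 (read()): arr=[5 10 12 13] head=2 tail=0 count=2
After op 7 (peek()): arr=[5 10 12 13] head=2 tail=0 count=2
After op 8 (write(4)): arr=[4 10 12 13] head=2 tail=1 count=3
After op 9 (write(6)): arr=[4 6 12 13] head=2 tail=2 count=4
After op 10 (write(7)): arr=[4 6 7 13] head=3 tail=3 count=4

Answer: 4 6 7 13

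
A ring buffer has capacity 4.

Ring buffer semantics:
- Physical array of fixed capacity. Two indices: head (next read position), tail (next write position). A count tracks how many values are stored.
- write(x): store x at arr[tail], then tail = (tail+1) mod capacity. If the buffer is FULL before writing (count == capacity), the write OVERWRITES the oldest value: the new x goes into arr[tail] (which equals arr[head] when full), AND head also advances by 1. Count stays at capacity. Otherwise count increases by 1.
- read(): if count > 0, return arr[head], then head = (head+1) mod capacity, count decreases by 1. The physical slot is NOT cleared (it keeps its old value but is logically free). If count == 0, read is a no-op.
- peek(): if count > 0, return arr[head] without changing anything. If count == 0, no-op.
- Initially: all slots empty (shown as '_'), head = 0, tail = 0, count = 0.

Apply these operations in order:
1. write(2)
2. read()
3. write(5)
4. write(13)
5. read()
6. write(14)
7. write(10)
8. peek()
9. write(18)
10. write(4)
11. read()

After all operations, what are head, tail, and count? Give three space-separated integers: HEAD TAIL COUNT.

After op 1 (write(2)): arr=[2 _ _ _] head=0 tail=1 count=1
After op 2 (read()): arr=[2 _ _ _] head=1 tail=1 count=0
After op 3 (write(5)): arr=[2 5 _ _] head=1 tail=2 count=1
After op 4 (write(13)): arr=[2 5 13 _] head=1 tail=3 count=2
After op 5 (read()): arr=[2 5 13 _] head=2 tail=3 count=1
After op 6 (write(14)): arr=[2 5 13 14] head=2 tail=0 count=2
After op 7 (write(10)): arr=[10 5 13 14] head=2 tail=1 count=3
After op 8 (peek()): arr=[10 5 13 14] head=2 tail=1 count=3
After op 9 (write(18)): arr=[10 18 13 14] head=2 tail=2 count=4
After op 10 (write(4)): arr=[10 18 4 14] head=3 tail=3 count=4
After op 11 (read()): arr=[10 18 4 14] head=0 tail=3 count=3

Answer: 0 3 3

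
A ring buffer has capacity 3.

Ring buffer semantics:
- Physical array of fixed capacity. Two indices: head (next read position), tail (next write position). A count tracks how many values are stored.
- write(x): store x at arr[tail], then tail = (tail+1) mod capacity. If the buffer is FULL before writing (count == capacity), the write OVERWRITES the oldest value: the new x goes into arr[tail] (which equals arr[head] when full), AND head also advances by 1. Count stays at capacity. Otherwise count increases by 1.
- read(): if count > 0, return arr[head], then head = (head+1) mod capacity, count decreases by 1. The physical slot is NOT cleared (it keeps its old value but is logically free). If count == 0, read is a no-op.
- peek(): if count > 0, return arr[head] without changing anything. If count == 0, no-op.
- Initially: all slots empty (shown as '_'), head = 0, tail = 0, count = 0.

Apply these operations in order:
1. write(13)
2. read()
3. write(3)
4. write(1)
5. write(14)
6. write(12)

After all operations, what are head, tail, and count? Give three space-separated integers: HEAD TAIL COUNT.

Answer: 2 2 3

Derivation:
After op 1 (write(13)): arr=[13 _ _] head=0 tail=1 count=1
After op 2 (read()): arr=[13 _ _] head=1 tail=1 count=0
After op 3 (write(3)): arr=[13 3 _] head=1 tail=2 count=1
After op 4 (write(1)): arr=[13 3 1] head=1 tail=0 count=2
After op 5 (write(14)): arr=[14 3 1] head=1 tail=1 count=3
After op 6 (write(12)): arr=[14 12 1] head=2 tail=2 count=3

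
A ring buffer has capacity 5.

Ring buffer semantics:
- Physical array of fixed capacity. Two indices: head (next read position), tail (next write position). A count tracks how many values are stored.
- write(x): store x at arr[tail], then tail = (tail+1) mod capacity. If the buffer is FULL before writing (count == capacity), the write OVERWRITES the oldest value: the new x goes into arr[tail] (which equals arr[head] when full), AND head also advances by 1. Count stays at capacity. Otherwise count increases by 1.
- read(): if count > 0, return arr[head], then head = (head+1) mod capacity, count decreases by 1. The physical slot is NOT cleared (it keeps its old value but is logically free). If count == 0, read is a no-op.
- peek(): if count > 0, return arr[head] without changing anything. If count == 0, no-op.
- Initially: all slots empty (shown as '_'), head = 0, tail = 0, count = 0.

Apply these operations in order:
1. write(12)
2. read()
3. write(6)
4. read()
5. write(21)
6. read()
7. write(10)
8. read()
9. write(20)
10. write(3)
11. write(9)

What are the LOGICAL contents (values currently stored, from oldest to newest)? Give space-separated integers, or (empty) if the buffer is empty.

After op 1 (write(12)): arr=[12 _ _ _ _] head=0 tail=1 count=1
After op 2 (read()): arr=[12 _ _ _ _] head=1 tail=1 count=0
After op 3 (write(6)): arr=[12 6 _ _ _] head=1 tail=2 count=1
After op 4 (read()): arr=[12 6 _ _ _] head=2 tail=2 count=0
After op 5 (write(21)): arr=[12 6 21 _ _] head=2 tail=3 count=1
After op 6 (read()): arr=[12 6 21 _ _] head=3 tail=3 count=0
After op 7 (write(10)): arr=[12 6 21 10 _] head=3 tail=4 count=1
After op 8 (read()): arr=[12 6 21 10 _] head=4 tail=4 count=0
After op 9 (write(20)): arr=[12 6 21 10 20] head=4 tail=0 count=1
After op 10 (write(3)): arr=[3 6 21 10 20] head=4 tail=1 count=2
After op 11 (write(9)): arr=[3 9 21 10 20] head=4 tail=2 count=3

Answer: 20 3 9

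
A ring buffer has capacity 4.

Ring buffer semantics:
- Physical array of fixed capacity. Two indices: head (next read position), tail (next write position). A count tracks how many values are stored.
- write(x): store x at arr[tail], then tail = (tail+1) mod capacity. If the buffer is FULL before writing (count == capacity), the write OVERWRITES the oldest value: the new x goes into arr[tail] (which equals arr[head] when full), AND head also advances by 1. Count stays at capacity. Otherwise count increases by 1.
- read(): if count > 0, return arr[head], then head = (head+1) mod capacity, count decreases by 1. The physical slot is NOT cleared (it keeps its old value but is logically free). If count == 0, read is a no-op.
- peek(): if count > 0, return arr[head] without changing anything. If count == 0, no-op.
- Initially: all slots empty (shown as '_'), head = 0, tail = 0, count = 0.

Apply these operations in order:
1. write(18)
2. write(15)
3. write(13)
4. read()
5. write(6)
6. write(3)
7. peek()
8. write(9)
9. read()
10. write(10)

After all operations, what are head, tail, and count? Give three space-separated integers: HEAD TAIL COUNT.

After op 1 (write(18)): arr=[18 _ _ _] head=0 tail=1 count=1
After op 2 (write(15)): arr=[18 15 _ _] head=0 tail=2 count=2
After op 3 (write(13)): arr=[18 15 13 _] head=0 tail=3 count=3
After op 4 (read()): arr=[18 15 13 _] head=1 tail=3 count=2
After op 5 (write(6)): arr=[18 15 13 6] head=1 tail=0 count=3
After op 6 (write(3)): arr=[3 15 13 6] head=1 tail=1 count=4
After op 7 (peek()): arr=[3 15 13 6] head=1 tail=1 count=4
After op 8 (write(9)): arr=[3 9 13 6] head=2 tail=2 count=4
After op 9 (read()): arr=[3 9 13 6] head=3 tail=2 count=3
After op 10 (write(10)): arr=[3 9 10 6] head=3 tail=3 count=4

Answer: 3 3 4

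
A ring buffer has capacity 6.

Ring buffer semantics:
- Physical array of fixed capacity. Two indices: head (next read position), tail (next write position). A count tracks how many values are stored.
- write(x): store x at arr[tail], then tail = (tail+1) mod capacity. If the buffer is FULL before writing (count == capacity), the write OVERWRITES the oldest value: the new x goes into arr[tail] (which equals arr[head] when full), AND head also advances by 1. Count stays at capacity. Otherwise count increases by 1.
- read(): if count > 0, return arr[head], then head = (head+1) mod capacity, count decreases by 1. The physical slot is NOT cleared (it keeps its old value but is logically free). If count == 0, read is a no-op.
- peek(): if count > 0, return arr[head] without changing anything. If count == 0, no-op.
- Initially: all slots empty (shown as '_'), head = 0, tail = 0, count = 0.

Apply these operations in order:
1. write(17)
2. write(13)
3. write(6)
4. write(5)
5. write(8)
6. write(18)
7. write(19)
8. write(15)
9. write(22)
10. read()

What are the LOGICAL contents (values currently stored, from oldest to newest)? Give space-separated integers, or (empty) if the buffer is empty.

After op 1 (write(17)): arr=[17 _ _ _ _ _] head=0 tail=1 count=1
After op 2 (write(13)): arr=[17 13 _ _ _ _] head=0 tail=2 count=2
After op 3 (write(6)): arr=[17 13 6 _ _ _] head=0 tail=3 count=3
After op 4 (write(5)): arr=[17 13 6 5 _ _] head=0 tail=4 count=4
After op 5 (write(8)): arr=[17 13 6 5 8 _] head=0 tail=5 count=5
After op 6 (write(18)): arr=[17 13 6 5 8 18] head=0 tail=0 count=6
After op 7 (write(19)): arr=[19 13 6 5 8 18] head=1 tail=1 count=6
After op 8 (write(15)): arr=[19 15 6 5 8 18] head=2 tail=2 count=6
After op 9 (write(22)): arr=[19 15 22 5 8 18] head=3 tail=3 count=6
After op 10 (read()): arr=[19 15 22 5 8 18] head=4 tail=3 count=5

Answer: 8 18 19 15 22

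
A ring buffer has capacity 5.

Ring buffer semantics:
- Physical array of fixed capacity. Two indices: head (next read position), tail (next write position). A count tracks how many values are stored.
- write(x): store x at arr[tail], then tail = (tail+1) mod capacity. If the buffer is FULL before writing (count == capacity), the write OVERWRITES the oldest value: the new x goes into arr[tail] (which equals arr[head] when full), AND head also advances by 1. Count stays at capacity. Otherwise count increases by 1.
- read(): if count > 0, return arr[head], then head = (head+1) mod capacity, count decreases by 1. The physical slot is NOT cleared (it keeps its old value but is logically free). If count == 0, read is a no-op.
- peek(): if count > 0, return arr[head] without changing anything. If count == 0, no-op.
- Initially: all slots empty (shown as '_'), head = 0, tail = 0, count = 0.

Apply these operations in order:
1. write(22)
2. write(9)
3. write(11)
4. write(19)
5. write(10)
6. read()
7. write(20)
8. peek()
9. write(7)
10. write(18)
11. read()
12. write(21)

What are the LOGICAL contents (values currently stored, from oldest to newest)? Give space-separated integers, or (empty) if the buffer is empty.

Answer: 10 20 7 18 21

Derivation:
After op 1 (write(22)): arr=[22 _ _ _ _] head=0 tail=1 count=1
After op 2 (write(9)): arr=[22 9 _ _ _] head=0 tail=2 count=2
After op 3 (write(11)): arr=[22 9 11 _ _] head=0 tail=3 count=3
After op 4 (write(19)): arr=[22 9 11 19 _] head=0 tail=4 count=4
After op 5 (write(10)): arr=[22 9 11 19 10] head=0 tail=0 count=5
After op 6 (read()): arr=[22 9 11 19 10] head=1 tail=0 count=4
After op 7 (write(20)): arr=[20 9 11 19 10] head=1 tail=1 count=5
After op 8 (peek()): arr=[20 9 11 19 10] head=1 tail=1 count=5
After op 9 (write(7)): arr=[20 7 11 19 10] head=2 tail=2 count=5
After op 10 (write(18)): arr=[20 7 18 19 10] head=3 tail=3 count=5
After op 11 (read()): arr=[20 7 18 19 10] head=4 tail=3 count=4
After op 12 (write(21)): arr=[20 7 18 21 10] head=4 tail=4 count=5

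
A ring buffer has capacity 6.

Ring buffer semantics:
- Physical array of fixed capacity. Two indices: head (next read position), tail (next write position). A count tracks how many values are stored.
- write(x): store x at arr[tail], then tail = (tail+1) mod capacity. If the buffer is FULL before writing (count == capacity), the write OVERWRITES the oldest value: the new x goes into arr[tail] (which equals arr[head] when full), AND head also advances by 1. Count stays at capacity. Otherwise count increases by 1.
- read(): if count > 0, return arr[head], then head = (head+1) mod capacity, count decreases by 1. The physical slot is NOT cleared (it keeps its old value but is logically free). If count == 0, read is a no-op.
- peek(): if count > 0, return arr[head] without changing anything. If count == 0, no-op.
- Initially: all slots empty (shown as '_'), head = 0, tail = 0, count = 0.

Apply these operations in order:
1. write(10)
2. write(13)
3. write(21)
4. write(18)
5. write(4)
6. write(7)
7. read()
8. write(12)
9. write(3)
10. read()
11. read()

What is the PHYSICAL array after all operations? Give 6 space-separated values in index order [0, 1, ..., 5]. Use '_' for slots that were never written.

Answer: 12 3 21 18 4 7

Derivation:
After op 1 (write(10)): arr=[10 _ _ _ _ _] head=0 tail=1 count=1
After op 2 (write(13)): arr=[10 13 _ _ _ _] head=0 tail=2 count=2
After op 3 (write(21)): arr=[10 13 21 _ _ _] head=0 tail=3 count=3
After op 4 (write(18)): arr=[10 13 21 18 _ _] head=0 tail=4 count=4
After op 5 (write(4)): arr=[10 13 21 18 4 _] head=0 tail=5 count=5
After op 6 (write(7)): arr=[10 13 21 18 4 7] head=0 tail=0 count=6
After op 7 (read()): arr=[10 13 21 18 4 7] head=1 tail=0 count=5
After op 8 (write(12)): arr=[12 13 21 18 4 7] head=1 tail=1 count=6
After op 9 (write(3)): arr=[12 3 21 18 4 7] head=2 tail=2 count=6
After op 10 (read()): arr=[12 3 21 18 4 7] head=3 tail=2 count=5
After op 11 (read()): arr=[12 3 21 18 4 7] head=4 tail=2 count=4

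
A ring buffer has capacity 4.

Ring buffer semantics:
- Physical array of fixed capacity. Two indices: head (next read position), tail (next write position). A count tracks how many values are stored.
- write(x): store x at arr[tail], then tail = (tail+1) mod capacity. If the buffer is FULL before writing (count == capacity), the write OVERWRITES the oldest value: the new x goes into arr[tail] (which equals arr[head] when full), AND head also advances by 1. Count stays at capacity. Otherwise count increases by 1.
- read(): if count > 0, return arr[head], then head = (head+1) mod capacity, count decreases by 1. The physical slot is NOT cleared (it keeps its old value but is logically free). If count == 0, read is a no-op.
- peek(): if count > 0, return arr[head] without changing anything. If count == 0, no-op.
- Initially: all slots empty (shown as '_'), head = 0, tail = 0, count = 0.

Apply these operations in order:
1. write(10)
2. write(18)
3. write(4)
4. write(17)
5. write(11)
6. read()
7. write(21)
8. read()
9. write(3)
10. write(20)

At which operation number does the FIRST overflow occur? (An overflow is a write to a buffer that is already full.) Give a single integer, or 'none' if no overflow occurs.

After op 1 (write(10)): arr=[10 _ _ _] head=0 tail=1 count=1
After op 2 (write(18)): arr=[10 18 _ _] head=0 tail=2 count=2
After op 3 (write(4)): arr=[10 18 4 _] head=0 tail=3 count=3
After op 4 (write(17)): arr=[10 18 4 17] head=0 tail=0 count=4
After op 5 (write(11)): arr=[11 18 4 17] head=1 tail=1 count=4
After op 6 (read()): arr=[11 18 4 17] head=2 tail=1 count=3
After op 7 (write(21)): arr=[11 21 4 17] head=2 tail=2 count=4
After op 8 (read()): arr=[11 21 4 17] head=3 tail=2 count=3
After op 9 (write(3)): arr=[11 21 3 17] head=3 tail=3 count=4
After op 10 (write(20)): arr=[11 21 3 20] head=0 tail=0 count=4

Answer: 5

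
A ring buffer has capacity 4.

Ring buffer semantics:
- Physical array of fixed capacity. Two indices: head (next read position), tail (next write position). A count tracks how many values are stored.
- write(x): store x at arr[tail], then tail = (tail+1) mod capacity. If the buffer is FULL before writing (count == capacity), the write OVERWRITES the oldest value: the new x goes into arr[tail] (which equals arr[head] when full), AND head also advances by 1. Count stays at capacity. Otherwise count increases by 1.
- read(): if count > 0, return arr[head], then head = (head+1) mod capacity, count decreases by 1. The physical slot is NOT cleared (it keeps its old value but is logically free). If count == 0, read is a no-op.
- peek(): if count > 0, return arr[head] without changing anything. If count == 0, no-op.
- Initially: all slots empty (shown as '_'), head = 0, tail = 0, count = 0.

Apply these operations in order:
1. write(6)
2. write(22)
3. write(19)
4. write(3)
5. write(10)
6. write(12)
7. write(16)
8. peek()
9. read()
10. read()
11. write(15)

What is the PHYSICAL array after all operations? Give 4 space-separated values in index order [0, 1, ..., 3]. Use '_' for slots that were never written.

After op 1 (write(6)): arr=[6 _ _ _] head=0 tail=1 count=1
After op 2 (write(22)): arr=[6 22 _ _] head=0 tail=2 count=2
After op 3 (write(19)): arr=[6 22 19 _] head=0 tail=3 count=3
After op 4 (write(3)): arr=[6 22 19 3] head=0 tail=0 count=4
After op 5 (write(10)): arr=[10 22 19 3] head=1 tail=1 count=4
After op 6 (write(12)): arr=[10 12 19 3] head=2 tail=2 count=4
After op 7 (write(16)): arr=[10 12 16 3] head=3 tail=3 count=4
After op 8 (peek()): arr=[10 12 16 3] head=3 tail=3 count=4
After op 9 (read()): arr=[10 12 16 3] head=0 tail=3 count=3
After op 10 (read()): arr=[10 12 16 3] head=1 tail=3 count=2
After op 11 (write(15)): arr=[10 12 16 15] head=1 tail=0 count=3

Answer: 10 12 16 15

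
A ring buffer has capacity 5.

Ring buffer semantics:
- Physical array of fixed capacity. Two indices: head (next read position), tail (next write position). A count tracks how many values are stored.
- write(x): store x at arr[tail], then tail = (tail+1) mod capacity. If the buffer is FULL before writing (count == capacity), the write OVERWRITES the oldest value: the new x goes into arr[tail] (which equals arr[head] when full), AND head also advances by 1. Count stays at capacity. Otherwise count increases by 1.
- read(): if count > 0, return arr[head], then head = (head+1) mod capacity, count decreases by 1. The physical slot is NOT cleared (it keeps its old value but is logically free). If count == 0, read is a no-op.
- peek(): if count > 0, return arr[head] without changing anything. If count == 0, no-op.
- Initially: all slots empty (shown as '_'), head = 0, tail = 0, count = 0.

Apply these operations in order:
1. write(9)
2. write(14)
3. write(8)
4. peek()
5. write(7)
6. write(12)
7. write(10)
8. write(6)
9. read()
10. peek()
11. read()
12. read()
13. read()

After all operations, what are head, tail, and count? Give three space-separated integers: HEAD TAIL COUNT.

Answer: 1 2 1

Derivation:
After op 1 (write(9)): arr=[9 _ _ _ _] head=0 tail=1 count=1
After op 2 (write(14)): arr=[9 14 _ _ _] head=0 tail=2 count=2
After op 3 (write(8)): arr=[9 14 8 _ _] head=0 tail=3 count=3
After op 4 (peek()): arr=[9 14 8 _ _] head=0 tail=3 count=3
After op 5 (write(7)): arr=[9 14 8 7 _] head=0 tail=4 count=4
After op 6 (write(12)): arr=[9 14 8 7 12] head=0 tail=0 count=5
After op 7 (write(10)): arr=[10 14 8 7 12] head=1 tail=1 count=5
After op 8 (write(6)): arr=[10 6 8 7 12] head=2 tail=2 count=5
After op 9 (read()): arr=[10 6 8 7 12] head=3 tail=2 count=4
After op 10 (peek()): arr=[10 6 8 7 12] head=3 tail=2 count=4
After op 11 (read()): arr=[10 6 8 7 12] head=4 tail=2 count=3
After op 12 (read()): arr=[10 6 8 7 12] head=0 tail=2 count=2
After op 13 (read()): arr=[10 6 8 7 12] head=1 tail=2 count=1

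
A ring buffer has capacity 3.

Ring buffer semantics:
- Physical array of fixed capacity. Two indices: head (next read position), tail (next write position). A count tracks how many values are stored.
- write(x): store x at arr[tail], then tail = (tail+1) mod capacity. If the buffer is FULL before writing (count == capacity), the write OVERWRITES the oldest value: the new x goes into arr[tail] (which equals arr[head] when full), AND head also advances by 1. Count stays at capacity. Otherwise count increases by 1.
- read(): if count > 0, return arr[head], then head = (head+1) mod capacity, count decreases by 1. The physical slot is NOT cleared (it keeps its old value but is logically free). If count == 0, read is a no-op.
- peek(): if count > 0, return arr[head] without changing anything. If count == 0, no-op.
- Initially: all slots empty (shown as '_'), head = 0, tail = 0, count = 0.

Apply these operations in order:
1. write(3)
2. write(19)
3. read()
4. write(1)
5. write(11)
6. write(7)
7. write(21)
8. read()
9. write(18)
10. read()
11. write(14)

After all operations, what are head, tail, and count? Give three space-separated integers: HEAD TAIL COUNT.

Answer: 2 2 3

Derivation:
After op 1 (write(3)): arr=[3 _ _] head=0 tail=1 count=1
After op 2 (write(19)): arr=[3 19 _] head=0 tail=2 count=2
After op 3 (read()): arr=[3 19 _] head=1 tail=2 count=1
After op 4 (write(1)): arr=[3 19 1] head=1 tail=0 count=2
After op 5 (write(11)): arr=[11 19 1] head=1 tail=1 count=3
After op 6 (write(7)): arr=[11 7 1] head=2 tail=2 count=3
After op 7 (write(21)): arr=[11 7 21] head=0 tail=0 count=3
After op 8 (read()): arr=[11 7 21] head=1 tail=0 count=2
After op 9 (write(18)): arr=[18 7 21] head=1 tail=1 count=3
After op 10 (read()): arr=[18 7 21] head=2 tail=1 count=2
After op 11 (write(14)): arr=[18 14 21] head=2 tail=2 count=3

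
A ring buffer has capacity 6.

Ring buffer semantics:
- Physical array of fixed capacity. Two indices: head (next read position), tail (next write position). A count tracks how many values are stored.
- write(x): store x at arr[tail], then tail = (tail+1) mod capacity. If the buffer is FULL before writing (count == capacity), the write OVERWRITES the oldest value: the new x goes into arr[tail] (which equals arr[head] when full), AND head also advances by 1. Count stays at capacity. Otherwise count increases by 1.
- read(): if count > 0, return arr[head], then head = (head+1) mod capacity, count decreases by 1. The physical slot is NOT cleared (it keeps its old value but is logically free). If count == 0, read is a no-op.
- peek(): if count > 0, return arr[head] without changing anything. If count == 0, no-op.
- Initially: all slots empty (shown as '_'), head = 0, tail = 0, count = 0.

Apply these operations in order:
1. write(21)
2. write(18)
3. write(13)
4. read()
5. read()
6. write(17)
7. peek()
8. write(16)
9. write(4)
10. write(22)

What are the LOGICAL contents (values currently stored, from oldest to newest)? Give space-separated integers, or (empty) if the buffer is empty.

After op 1 (write(21)): arr=[21 _ _ _ _ _] head=0 tail=1 count=1
After op 2 (write(18)): arr=[21 18 _ _ _ _] head=0 tail=2 count=2
After op 3 (write(13)): arr=[21 18 13 _ _ _] head=0 tail=3 count=3
After op 4 (read()): arr=[21 18 13 _ _ _] head=1 tail=3 count=2
After op 5 (read()): arr=[21 18 13 _ _ _] head=2 tail=3 count=1
After op 6 (write(17)): arr=[21 18 13 17 _ _] head=2 tail=4 count=2
After op 7 (peek()): arr=[21 18 13 17 _ _] head=2 tail=4 count=2
After op 8 (write(16)): arr=[21 18 13 17 16 _] head=2 tail=5 count=3
After op 9 (write(4)): arr=[21 18 13 17 16 4] head=2 tail=0 count=4
After op 10 (write(22)): arr=[22 18 13 17 16 4] head=2 tail=1 count=5

Answer: 13 17 16 4 22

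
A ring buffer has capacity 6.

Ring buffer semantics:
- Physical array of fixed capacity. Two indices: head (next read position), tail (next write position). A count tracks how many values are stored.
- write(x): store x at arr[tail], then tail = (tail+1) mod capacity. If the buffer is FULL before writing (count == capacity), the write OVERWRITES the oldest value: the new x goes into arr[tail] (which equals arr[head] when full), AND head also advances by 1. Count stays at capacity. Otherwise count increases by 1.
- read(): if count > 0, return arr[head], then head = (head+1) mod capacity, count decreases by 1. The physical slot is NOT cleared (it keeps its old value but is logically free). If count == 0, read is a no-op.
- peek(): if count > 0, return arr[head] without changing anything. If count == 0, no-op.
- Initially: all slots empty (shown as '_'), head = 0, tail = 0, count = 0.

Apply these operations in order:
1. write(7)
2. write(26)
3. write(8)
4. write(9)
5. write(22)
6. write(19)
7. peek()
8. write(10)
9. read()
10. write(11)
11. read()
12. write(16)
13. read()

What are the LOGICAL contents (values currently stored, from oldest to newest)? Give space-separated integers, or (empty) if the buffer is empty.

After op 1 (write(7)): arr=[7 _ _ _ _ _] head=0 tail=1 count=1
After op 2 (write(26)): arr=[7 26 _ _ _ _] head=0 tail=2 count=2
After op 3 (write(8)): arr=[7 26 8 _ _ _] head=0 tail=3 count=3
After op 4 (write(9)): arr=[7 26 8 9 _ _] head=0 tail=4 count=4
After op 5 (write(22)): arr=[7 26 8 9 22 _] head=0 tail=5 count=5
After op 6 (write(19)): arr=[7 26 8 9 22 19] head=0 tail=0 count=6
After op 7 (peek()): arr=[7 26 8 9 22 19] head=0 tail=0 count=6
After op 8 (write(10)): arr=[10 26 8 9 22 19] head=1 tail=1 count=6
After op 9 (read()): arr=[10 26 8 9 22 19] head=2 tail=1 count=5
After op 10 (write(11)): arr=[10 11 8 9 22 19] head=2 tail=2 count=6
After op 11 (read()): arr=[10 11 8 9 22 19] head=3 tail=2 count=5
After op 12 (write(16)): arr=[10 11 16 9 22 19] head=3 tail=3 count=6
After op 13 (read()): arr=[10 11 16 9 22 19] head=4 tail=3 count=5

Answer: 22 19 10 11 16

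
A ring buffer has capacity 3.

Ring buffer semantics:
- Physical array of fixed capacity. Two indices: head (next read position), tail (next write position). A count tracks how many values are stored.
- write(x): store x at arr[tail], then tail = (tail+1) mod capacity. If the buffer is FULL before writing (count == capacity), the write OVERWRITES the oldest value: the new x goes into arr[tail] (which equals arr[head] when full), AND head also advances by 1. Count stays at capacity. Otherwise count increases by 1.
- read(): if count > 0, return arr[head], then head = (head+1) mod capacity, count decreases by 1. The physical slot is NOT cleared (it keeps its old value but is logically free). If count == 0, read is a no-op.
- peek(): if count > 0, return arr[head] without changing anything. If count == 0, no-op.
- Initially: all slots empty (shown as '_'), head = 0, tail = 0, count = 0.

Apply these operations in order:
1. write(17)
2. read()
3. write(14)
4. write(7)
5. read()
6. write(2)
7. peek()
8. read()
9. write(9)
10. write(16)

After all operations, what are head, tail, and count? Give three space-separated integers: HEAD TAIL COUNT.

Answer: 0 0 3

Derivation:
After op 1 (write(17)): arr=[17 _ _] head=0 tail=1 count=1
After op 2 (read()): arr=[17 _ _] head=1 tail=1 count=0
After op 3 (write(14)): arr=[17 14 _] head=1 tail=2 count=1
After op 4 (write(7)): arr=[17 14 7] head=1 tail=0 count=2
After op 5 (read()): arr=[17 14 7] head=2 tail=0 count=1
After op 6 (write(2)): arr=[2 14 7] head=2 tail=1 count=2
After op 7 (peek()): arr=[2 14 7] head=2 tail=1 count=2
After op 8 (read()): arr=[2 14 7] head=0 tail=1 count=1
After op 9 (write(9)): arr=[2 9 7] head=0 tail=2 count=2
After op 10 (write(16)): arr=[2 9 16] head=0 tail=0 count=3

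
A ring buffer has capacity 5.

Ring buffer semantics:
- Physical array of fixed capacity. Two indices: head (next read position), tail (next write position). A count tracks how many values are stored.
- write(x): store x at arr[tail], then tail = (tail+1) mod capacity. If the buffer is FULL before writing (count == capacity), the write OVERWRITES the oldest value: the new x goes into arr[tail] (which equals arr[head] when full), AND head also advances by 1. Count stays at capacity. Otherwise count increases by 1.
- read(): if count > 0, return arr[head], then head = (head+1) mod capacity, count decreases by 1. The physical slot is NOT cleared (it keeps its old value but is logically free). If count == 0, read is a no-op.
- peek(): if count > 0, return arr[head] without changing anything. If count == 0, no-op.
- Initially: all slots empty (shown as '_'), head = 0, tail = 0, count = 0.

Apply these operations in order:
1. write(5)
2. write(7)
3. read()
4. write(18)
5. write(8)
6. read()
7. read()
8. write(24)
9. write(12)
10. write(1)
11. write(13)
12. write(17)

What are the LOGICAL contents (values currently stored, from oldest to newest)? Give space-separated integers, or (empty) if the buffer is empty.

Answer: 24 12 1 13 17

Derivation:
After op 1 (write(5)): arr=[5 _ _ _ _] head=0 tail=1 count=1
After op 2 (write(7)): arr=[5 7 _ _ _] head=0 tail=2 count=2
After op 3 (read()): arr=[5 7 _ _ _] head=1 tail=2 count=1
After op 4 (write(18)): arr=[5 7 18 _ _] head=1 tail=3 count=2
After op 5 (write(8)): arr=[5 7 18 8 _] head=1 tail=4 count=3
After op 6 (read()): arr=[5 7 18 8 _] head=2 tail=4 count=2
After op 7 (read()): arr=[5 7 18 8 _] head=3 tail=4 count=1
After op 8 (write(24)): arr=[5 7 18 8 24] head=3 tail=0 count=2
After op 9 (write(12)): arr=[12 7 18 8 24] head=3 tail=1 count=3
After op 10 (write(1)): arr=[12 1 18 8 24] head=3 tail=2 count=4
After op 11 (write(13)): arr=[12 1 13 8 24] head=3 tail=3 count=5
After op 12 (write(17)): arr=[12 1 13 17 24] head=4 tail=4 count=5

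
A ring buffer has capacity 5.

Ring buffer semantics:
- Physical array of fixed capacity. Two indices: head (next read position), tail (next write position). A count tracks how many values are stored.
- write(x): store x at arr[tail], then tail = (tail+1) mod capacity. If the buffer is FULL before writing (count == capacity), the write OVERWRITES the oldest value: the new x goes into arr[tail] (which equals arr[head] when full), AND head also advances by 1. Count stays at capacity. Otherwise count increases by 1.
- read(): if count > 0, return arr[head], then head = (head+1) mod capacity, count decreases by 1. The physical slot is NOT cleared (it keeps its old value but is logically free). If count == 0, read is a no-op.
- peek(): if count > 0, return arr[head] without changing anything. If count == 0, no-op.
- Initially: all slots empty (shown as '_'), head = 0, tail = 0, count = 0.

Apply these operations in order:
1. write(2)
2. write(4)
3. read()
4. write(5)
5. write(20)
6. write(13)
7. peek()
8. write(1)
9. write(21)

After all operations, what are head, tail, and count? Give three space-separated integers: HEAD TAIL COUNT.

Answer: 2 2 5

Derivation:
After op 1 (write(2)): arr=[2 _ _ _ _] head=0 tail=1 count=1
After op 2 (write(4)): arr=[2 4 _ _ _] head=0 tail=2 count=2
After op 3 (read()): arr=[2 4 _ _ _] head=1 tail=2 count=1
After op 4 (write(5)): arr=[2 4 5 _ _] head=1 tail=3 count=2
After op 5 (write(20)): arr=[2 4 5 20 _] head=1 tail=4 count=3
After op 6 (write(13)): arr=[2 4 5 20 13] head=1 tail=0 count=4
After op 7 (peek()): arr=[2 4 5 20 13] head=1 tail=0 count=4
After op 8 (write(1)): arr=[1 4 5 20 13] head=1 tail=1 count=5
After op 9 (write(21)): arr=[1 21 5 20 13] head=2 tail=2 count=5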